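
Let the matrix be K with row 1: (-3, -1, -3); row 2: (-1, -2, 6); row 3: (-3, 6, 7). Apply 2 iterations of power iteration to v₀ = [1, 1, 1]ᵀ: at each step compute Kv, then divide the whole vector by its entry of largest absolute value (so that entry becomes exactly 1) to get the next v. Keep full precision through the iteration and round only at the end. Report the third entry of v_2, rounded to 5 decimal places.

1.00000

Kv0 = (-7.000000, 3.000000, 10.000000); divide by 10.000000 → v1 = (-0.700000, 0.300000, 1.000000)
Kv1 = (-1.200000, 6.100000, 10.900000); divide by 10.900000 → v2 = (-0.110092, 0.559633, 1.000000)
Requested entry of v2: 109/109 = 1.00000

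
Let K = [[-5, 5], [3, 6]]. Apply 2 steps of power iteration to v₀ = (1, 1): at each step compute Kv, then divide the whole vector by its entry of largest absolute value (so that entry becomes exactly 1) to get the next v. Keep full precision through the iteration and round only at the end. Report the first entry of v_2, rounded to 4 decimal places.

Kv0 = (0.00000, 9.00000); divide by 9.00000 → v1 = (0.00000, 1.00000)
Kv1 = (5.00000, 6.00000); divide by 6.00000 → v2 = (0.83333, 1.00000)
Requested entry of v2: 45/54 = 0.8333

0.8333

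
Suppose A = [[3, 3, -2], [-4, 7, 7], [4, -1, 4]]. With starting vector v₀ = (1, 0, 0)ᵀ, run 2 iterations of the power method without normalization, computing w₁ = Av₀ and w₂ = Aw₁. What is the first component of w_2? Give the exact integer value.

-11

w1 = Av₀ = (3, -4, 4)
w2 = Aw1 = (-11, -12, 32)
The requested component of w2 is -11.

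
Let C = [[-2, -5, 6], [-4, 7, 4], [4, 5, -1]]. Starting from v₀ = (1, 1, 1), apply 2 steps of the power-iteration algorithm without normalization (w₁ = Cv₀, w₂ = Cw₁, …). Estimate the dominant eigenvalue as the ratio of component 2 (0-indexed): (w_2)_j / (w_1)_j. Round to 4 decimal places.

w1 = Cv₀ = (-1, 7, 8)
w2 = Cw1 = (15, 85, 23)
Ratio at component: 23 / 8 = 2.8750

2.8750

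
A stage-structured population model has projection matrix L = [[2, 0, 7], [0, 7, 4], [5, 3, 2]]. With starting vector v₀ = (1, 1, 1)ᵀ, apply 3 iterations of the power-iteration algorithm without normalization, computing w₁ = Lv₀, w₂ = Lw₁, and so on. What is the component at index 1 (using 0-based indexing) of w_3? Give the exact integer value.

w1 = Lv₀ = (9, 11, 10)
w2 = Lw1 = (88, 117, 98)
w3 = Lw2 = (862, 1211, 987)
The requested component of w3 is 1211.

1211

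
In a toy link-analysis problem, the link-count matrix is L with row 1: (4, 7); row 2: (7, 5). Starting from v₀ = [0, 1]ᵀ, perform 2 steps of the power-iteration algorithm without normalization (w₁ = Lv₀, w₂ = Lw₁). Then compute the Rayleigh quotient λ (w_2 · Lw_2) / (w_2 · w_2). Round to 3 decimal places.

λ ≈ 11.490

w1 = Lv₀ = (7, 5)
w2 = Lw1 = (63, 74)
Lw2 = (770, 811)
w2·Lw2 = 63·770 + 74·811 = 108524; w2·w2 = 63·63 + 74·74 = 9445
λ ≈ 108524/9445 = 11.490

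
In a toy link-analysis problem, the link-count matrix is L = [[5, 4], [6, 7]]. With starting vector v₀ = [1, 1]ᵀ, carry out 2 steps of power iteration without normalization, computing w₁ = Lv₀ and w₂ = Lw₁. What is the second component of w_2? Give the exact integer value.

w1 = Lv₀ = (5·1 + 4·1; 6·1 + 7·1) = (9, 13)
w2 = Lw1 = (5·9 + 4·13; 6·9 + 7·13) = (97, 145)
The requested component of w2 is 145.

145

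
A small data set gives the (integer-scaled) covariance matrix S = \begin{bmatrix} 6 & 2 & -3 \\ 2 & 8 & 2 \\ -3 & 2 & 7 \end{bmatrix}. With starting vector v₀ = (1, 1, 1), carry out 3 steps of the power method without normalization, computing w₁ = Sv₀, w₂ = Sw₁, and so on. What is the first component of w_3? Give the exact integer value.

299

w1 = Sv₀ = (6·1 + 2·1 + (-3)·1; 2·1 + 8·1 + 2·1; (-3)·1 + 2·1 + 7·1) = (5, 12, 6)
w2 = Sw1 = (6·5 + 2·12 + (-3)·6; 2·5 + 8·12 + 2·6; (-3)·5 + 2·12 + 7·6) = (36, 118, 51)
w3 = Sw2 = (299, 1118, 485)
The requested component of w3 is 299.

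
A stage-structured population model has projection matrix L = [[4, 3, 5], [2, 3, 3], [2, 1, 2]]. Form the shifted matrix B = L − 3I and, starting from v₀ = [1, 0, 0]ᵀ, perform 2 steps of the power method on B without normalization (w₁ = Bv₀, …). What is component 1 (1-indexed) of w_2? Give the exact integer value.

B = L − 3I has rows (1, 3, 5); (2, 0, 3); (2, 1, -1)
w1 = Bv₀ = (1·1 + 3·0 + 5·0; 2·1 + 0·0 + 3·0; 2·1 + 1·0 + (-1)·0) = (1, 2, 2)
w2 = Bw1 = (1·1 + 3·2 + 5·2; 2·1 + 0·2 + 3·2; 2·1 + 1·2 + (-1)·2) = (17, 8, 2)
Requested component of w2: 17

17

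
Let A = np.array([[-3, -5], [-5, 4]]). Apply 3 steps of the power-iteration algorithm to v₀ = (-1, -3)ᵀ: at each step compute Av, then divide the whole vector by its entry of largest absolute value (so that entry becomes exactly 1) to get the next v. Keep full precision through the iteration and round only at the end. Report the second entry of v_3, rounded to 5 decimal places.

-0.58269

Av0 = (18.000000, -7.000000); divide by 18.000000 → v1 = (1.000000, -0.388889)
Av1 = (-1.055556, -6.555556); divide by -6.555556 → v2 = (0.161017, 1.000000)
Av2 = (-5.483051, 3.194915); divide by -5.483051 → v3 = (1.000000, -0.582689)
Requested entry of v3: -377/647 = -0.58269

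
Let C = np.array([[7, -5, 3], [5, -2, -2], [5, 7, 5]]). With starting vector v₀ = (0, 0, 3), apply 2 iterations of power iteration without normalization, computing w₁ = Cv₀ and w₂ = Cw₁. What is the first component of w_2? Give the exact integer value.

w1 = Cv₀ = (7·0 + (-5)·0 + 3·3; 5·0 + (-2)·0 + (-2)·3; 5·0 + 7·0 + 5·3) = (9, -6, 15)
w2 = Cw1 = (7·9 + (-5)·(-6) + 3·15; 5·9 + (-2)·(-6) + (-2)·15; 5·9 + 7·(-6) + 5·15) = (138, 27, 78)
The requested component of w2 is 138.

138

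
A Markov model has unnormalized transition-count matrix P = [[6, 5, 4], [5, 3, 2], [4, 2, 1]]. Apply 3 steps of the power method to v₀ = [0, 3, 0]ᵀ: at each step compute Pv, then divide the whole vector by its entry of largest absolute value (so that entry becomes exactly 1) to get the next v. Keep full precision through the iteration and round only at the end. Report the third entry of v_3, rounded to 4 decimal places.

0.5097

Pv0 = (15.00000, 9.00000, 6.00000); divide by 15.00000 → v1 = (1.00000, 0.60000, 0.40000)
Pv1 = (10.60000, 7.60000, 5.60000); divide by 10.60000 → v2 = (1.00000, 0.71698, 0.52830)
Pv2 = (11.69811, 8.20755, 5.96226); divide by 11.69811 → v3 = (1.00000, 0.70161, 0.50968)
Requested entry of v3: 948/1860 = 0.5097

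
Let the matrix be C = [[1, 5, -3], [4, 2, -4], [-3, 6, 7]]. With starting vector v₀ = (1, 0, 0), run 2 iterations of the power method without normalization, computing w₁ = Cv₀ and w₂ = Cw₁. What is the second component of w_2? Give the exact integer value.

24

w1 = Cv₀ = (1·1 + 5·0 + (-3)·0; 4·1 + 2·0 + (-4)·0; (-3)·1 + 6·0 + 7·0) = (1, 4, -3)
w2 = Cw1 = (1·1 + 5·4 + (-3)·(-3); 4·1 + 2·4 + (-4)·(-3); (-3)·1 + 6·4 + 7·(-3)) = (30, 24, 0)
The requested component of w2 is 24.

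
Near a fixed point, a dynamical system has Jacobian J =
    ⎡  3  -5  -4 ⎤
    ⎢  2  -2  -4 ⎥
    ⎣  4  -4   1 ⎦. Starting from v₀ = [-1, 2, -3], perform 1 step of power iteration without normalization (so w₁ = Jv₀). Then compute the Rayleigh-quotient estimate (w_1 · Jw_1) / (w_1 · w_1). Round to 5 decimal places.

3.41221

w1 = Jv₀ = (3·(-1) + (-5)·2 + (-4)·(-3); 2·(-1) + (-2)·2 + (-4)·(-3); 4·(-1) + (-4)·2 + 1·(-3)) = (-1, 6, -15)
Jw1 = (27, 46, -43)
w1·Jw1 = (-1)·27 + 6·46 + (-15)·(-43) = 894; w1·w1 = (-1)·(-1) + 6·6 + (-15)·(-15) = 262
λ ≈ 894/262 = 3.41221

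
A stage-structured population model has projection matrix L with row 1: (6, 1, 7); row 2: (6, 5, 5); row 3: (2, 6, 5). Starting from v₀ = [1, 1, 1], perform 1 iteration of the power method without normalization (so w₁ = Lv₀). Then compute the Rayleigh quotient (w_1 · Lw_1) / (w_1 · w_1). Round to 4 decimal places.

14.1626

w1 = Lv₀ = (14, 16, 13)
Lw1 = (191, 229, 189)
w1·Lw1 = 14·191 + 16·229 + 13·189 = 8795; w1·w1 = 14·14 + 16·16 + 13·13 = 621
λ ≈ 8795/621 = 14.1626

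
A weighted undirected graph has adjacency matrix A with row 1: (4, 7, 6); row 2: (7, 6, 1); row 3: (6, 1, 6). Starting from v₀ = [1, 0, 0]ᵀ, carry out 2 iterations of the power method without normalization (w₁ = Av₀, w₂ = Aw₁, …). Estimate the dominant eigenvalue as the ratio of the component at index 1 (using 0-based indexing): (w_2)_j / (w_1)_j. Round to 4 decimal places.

λ ≈ 10.8571

w1 = Av₀ = (4, 7, 6)
w2 = Aw1 = (101, 76, 67)
Ratio at component: 76 / 7 = 10.8571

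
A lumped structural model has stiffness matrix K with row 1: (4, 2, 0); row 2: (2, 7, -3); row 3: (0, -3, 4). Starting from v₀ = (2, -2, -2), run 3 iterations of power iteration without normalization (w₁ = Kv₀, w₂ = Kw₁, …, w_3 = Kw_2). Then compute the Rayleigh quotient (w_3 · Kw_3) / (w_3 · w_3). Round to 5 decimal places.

w1 = Kv₀ = (4·2 + 2·(-2) + 0·(-2); 2·2 + 7·(-2) + (-3)·(-2); 0·2 + (-3)·(-2) + 4·(-2)) = (4, -4, -2)
w2 = Kw1 = (4·4 + 2·(-4) + 0·(-2); 2·4 + 7·(-4) + (-3)·(-2); 0·4 + (-3)·(-4) + 4·(-2)) = (8, -14, 4)
w3 = Kw2 = (4, -94, 58)
Kw3 = (-172, -824, 514)
w3·Kw3 = 4·(-172) + (-94)·(-824) + 58·514 = 106580; w3·w3 = 4·4 + (-94)·(-94) + 58·58 = 12216
λ ≈ 106580/12216 = 8.72462

λ ≈ 8.72462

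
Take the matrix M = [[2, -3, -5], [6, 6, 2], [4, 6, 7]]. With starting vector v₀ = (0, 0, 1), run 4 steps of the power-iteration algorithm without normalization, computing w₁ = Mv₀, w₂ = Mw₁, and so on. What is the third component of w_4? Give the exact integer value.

w1 = Mv₀ = (2·0 + (-3)·0 + (-5)·1; 6·0 + 6·0 + 2·1; 4·0 + 6·0 + 7·1) = (-5, 2, 7)
w2 = Mw1 = (2·(-5) + (-3)·2 + (-5)·7; 6·(-5) + 6·2 + 2·7; 4·(-5) + 6·2 + 7·7) = (-51, -4, 41)
w3 = Mw2 = (-295, -248, 59)
w4 = Mw3 = (-141, -3140, -2255)
The requested component of w4 is -2255.

-2255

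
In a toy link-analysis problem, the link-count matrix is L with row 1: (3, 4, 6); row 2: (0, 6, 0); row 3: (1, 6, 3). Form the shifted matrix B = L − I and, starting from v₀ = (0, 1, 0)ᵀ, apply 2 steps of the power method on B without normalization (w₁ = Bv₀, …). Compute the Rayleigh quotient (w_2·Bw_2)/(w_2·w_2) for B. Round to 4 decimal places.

B = L − I has rows (2, 4, 6); (0, 5, 0); (1, 6, 2)
w1 = Bv₀ = (2·0 + 4·1 + 6·0; 0·0 + 5·1 + 0·0; 1·0 + 6·1 + 2·0) = (4, 5, 6)
w2 = Bw1 = (2·4 + 4·5 + 6·6; 0·4 + 5·5 + 0·6; 1·4 + 6·5 + 2·6) = (64, 25, 46)
Bw2 = (504, 125, 306)
w2·Bw2 = 49457; w2·w2 = 6837; μ ≈ 49457/6837 = 7.2337

7.2337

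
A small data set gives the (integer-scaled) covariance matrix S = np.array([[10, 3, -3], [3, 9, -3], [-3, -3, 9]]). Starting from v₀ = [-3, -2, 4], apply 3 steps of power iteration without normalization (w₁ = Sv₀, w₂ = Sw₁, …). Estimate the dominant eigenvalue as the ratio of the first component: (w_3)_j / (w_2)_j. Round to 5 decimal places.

15.47200

w1 = Sv₀ = (-48, -39, 51)
w2 = Sw1 = (-750, -648, 720)
w3 = Sw2 = (-11604, -10242, 10674)
Ratio at component: -11604 / -750 = 15.47200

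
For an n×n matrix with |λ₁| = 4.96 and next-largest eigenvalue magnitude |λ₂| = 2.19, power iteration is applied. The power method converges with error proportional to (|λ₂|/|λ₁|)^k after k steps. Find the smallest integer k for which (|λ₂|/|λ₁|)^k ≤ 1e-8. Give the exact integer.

23

|λ₂/λ₁| = 2.19/4.96 = 0.44153
Need k ≥ ln(1e-8) / ln(0.44153) = -18.4207 / -0.8175 ≈ 22.533
Smallest integer k satisfying the bound: 23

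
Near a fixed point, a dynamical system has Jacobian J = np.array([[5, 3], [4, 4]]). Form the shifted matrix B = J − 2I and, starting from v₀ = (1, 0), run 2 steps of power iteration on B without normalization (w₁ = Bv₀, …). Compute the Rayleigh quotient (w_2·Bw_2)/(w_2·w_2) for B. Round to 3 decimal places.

6.020

B = J − 2I has rows (3, 3); (4, 2)
w1 = Bv₀ = (3, 4)
w2 = Bw1 = (21, 20)
Bw2 = (123, 124)
w2·Bw2 = 5063; w2·w2 = 841; μ ≈ 5063/841 = 6.020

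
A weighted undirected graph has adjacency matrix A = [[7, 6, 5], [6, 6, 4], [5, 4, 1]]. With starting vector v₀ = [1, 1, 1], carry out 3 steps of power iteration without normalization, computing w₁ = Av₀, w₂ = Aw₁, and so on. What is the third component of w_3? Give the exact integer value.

w1 = Av₀ = (18, 16, 10)
w2 = Aw1 = (272, 244, 164)
w3 = Aw2 = (4188, 3752, 2500)
The requested component of w3 is 2500.

2500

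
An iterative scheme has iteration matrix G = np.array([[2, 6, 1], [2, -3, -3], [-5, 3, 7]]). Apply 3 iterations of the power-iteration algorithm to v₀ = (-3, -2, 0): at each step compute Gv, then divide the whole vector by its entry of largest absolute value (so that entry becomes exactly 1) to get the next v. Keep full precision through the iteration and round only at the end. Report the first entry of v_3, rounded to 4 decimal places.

Gv0 = (-18.00000, 0.00000, 9.00000); divide by -18.00000 → v1 = (1.00000, 0.00000, -0.50000)
Gv1 = (1.50000, 3.50000, -8.50000); divide by -8.50000 → v2 = (-0.17647, -0.41176, 1.00000)
Gv2 = (-1.82353, -2.11765, 6.64706); divide by 6.64706 → v3 = (-0.27434, -0.31858, 1.00000)
Requested entry of v3: -279/1017 = -0.2743

-0.2743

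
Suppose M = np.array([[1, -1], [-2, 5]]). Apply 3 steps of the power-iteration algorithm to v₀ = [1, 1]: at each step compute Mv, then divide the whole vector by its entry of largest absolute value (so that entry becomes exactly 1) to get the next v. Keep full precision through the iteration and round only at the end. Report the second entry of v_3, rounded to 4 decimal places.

Mv0 = (0.00000, 3.00000); divide by 3.00000 → v1 = (0.00000, 1.00000)
Mv1 = (-1.00000, 5.00000); divide by 5.00000 → v2 = (-0.20000, 1.00000)
Mv2 = (-1.20000, 5.40000); divide by 5.40000 → v3 = (-0.22222, 1.00000)
Requested entry of v3: 81/81 = 1.0000

1.0000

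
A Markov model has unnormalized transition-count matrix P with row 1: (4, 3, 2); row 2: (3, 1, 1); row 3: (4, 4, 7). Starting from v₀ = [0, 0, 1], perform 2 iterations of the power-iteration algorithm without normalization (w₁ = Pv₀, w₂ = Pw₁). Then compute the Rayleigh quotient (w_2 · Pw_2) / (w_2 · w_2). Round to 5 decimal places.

w1 = Pv₀ = (4·0 + 3·0 + 2·1; 3·0 + 1·0 + 1·1; 4·0 + 4·0 + 7·1) = (2, 1, 7)
w2 = Pw1 = (4·2 + 3·1 + 2·7; 3·2 + 1·1 + 1·7; 4·2 + 4·1 + 7·7) = (25, 14, 61)
Pw2 = (264, 150, 583)
w2·Pw2 = 25·264 + 14·150 + 61·583 = 44263; w2·w2 = 25·25 + 14·14 + 61·61 = 4542
λ ≈ 44263/4542 = 9.74527

λ ≈ 9.74527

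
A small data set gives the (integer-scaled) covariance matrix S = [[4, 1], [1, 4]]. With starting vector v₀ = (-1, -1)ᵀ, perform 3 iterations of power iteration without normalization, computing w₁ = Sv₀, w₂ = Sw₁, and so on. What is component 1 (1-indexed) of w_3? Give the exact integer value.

-125

w1 = Sv₀ = (4·(-1) + 1·(-1); 1·(-1) + 4·(-1)) = (-5, -5)
w2 = Sw1 = (4·(-5) + 1·(-5); 1·(-5) + 4·(-5)) = (-25, -25)
w3 = Sw2 = (-125, -125)
The requested component of w3 is -125.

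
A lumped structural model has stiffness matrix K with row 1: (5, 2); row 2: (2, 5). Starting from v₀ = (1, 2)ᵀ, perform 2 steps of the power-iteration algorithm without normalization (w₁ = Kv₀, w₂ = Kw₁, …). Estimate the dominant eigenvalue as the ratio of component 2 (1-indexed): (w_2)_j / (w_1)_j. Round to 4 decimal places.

6.5000

w1 = Kv₀ = (5·1 + 2·2; 2·1 + 5·2) = (9, 12)
w2 = Kw1 = (5·9 + 2·12; 2·9 + 5·12) = (69, 78)
Ratio at component: 78 / 12 = 6.5000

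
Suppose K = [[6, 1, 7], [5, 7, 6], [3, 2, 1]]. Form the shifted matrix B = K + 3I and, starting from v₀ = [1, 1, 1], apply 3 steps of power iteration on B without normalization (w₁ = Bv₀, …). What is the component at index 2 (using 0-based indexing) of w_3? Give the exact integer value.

B = K + 3I has rows (9, 1, 7); (5, 10, 6); (3, 2, 4)
w1 = Bv₀ = (9·1 + 1·1 + 7·1; 5·1 + 10·1 + 6·1; 3·1 + 2·1 + 4·1) = (17, 21, 9)
w2 = Bw1 = (9·17 + 1·21 + 7·9; 5·17 + 10·21 + 6·9; 3·17 + 2·21 + 4·9) = (237, 349, 129)
w3 = Bw2 = (3385, 5449, 1925)
Requested component of w3: 1925

1925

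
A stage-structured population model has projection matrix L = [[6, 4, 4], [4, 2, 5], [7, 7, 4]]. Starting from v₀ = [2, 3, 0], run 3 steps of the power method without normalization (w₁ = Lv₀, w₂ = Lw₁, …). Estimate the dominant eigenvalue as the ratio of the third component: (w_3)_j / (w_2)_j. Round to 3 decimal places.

15.017

w1 = Lv₀ = (24, 14, 35)
w2 = Lw1 = (340, 299, 406)
w3 = Lw2 = (4860, 3988, 6097)
Ratio at component: 6097 / 406 = 15.017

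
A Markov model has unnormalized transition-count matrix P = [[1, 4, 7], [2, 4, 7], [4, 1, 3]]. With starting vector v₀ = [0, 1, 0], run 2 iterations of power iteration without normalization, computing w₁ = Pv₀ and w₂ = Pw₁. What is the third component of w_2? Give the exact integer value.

w1 = Pv₀ = (1·0 + 4·1 + 7·0; 2·0 + 4·1 + 7·0; 4·0 + 1·1 + 3·0) = (4, 4, 1)
w2 = Pw1 = (1·4 + 4·4 + 7·1; 2·4 + 4·4 + 7·1; 4·4 + 1·4 + 3·1) = (27, 31, 23)
The requested component of w2 is 23.

23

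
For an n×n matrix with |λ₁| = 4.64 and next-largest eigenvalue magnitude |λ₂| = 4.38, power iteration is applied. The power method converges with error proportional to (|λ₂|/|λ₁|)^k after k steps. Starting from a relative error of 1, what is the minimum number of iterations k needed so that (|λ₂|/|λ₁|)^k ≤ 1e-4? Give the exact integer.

160

|λ₂/λ₁| = 4.38/4.64 = 0.94397
Need k ≥ ln(1e-4) / ln(0.94397) = -9.2103 / -0.0577 ≈ 159.720
Smallest integer k satisfying the bound: 160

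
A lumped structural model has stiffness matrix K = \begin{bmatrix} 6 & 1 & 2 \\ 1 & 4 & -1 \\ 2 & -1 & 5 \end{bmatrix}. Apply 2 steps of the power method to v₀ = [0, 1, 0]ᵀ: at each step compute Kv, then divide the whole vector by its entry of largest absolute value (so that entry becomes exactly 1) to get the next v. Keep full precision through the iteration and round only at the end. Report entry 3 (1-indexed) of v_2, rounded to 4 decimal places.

-0.3889

Kv0 = (1.00000, 4.00000, -1.00000); divide by 4.00000 → v1 = (0.25000, 1.00000, -0.25000)
Kv1 = (2.00000, 4.50000, -1.75000); divide by 4.50000 → v2 = (0.44444, 1.00000, -0.38889)
Requested entry of v2: -7/18 = -0.3889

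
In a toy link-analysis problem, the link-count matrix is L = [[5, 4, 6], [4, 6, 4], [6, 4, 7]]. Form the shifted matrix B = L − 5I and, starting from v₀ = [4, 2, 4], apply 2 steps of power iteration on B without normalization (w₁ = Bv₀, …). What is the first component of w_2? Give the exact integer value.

B = L − 5I has rows (0, 4, 6); (4, 1, 4); (6, 4, 2)
w1 = Bv₀ = (0·4 + 4·2 + 6·4; 4·4 + 1·2 + 4·4; 6·4 + 4·2 + 2·4) = (32, 34, 40)
w2 = Bw1 = (0·32 + 4·34 + 6·40; 4·32 + 1·34 + 4·40; 6·32 + 4·34 + 2·40) = (376, 322, 408)
Requested component of w2: 376

376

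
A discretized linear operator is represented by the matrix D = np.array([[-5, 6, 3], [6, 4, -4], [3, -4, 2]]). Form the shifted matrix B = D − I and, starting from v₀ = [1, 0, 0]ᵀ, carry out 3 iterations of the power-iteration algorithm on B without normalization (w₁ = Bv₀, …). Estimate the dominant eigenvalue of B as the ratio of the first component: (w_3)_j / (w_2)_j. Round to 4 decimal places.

B = D − I has rows (-6, 6, 3); (6, 3, -4); (3, -4, 1)
w1 = Bv₀ = ((-6)·1 + 6·0 + 3·0; 6·1 + 3·0 + (-4)·0; 3·1 + (-4)·0 + 1·0) = (-6, 6, 3)
w2 = Bw1 = ((-6)·(-6) + 6·6 + 3·3; 6·(-6) + 3·6 + (-4)·3; 3·(-6) + (-4)·6 + 1·3) = (81, -30, -39)
w3 = Bw2 = (-783, 552, 324)
Ratio: -783/81 = -9.6667

μ ≈ -9.6667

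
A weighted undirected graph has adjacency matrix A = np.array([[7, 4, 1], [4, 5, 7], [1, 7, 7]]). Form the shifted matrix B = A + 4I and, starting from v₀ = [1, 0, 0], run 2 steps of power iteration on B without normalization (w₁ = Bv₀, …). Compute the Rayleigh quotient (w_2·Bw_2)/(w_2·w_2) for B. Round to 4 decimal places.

μ ≈ 16.3450

B = A + 4I has rows (11, 4, 1); (4, 9, 7); (1, 7, 11)
w1 = Bv₀ = (11, 4, 1)
w2 = Bw1 = (138, 87, 50)
Bw2 = (1916, 1685, 1297)
w2·Bw2 = 475853; w2·w2 = 29113; μ ≈ 475853/29113 = 16.3450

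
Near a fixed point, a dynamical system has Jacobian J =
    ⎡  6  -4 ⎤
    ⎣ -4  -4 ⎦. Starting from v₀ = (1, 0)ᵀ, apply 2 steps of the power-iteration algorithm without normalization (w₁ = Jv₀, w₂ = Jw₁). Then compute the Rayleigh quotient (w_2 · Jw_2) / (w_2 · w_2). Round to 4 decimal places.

w1 = Jv₀ = (6·1 + (-4)·0; (-4)·1 + (-4)·0) = (6, -4)
w2 = Jw1 = (6·6 + (-4)·(-4); (-4)·6 + (-4)·(-4)) = (52, -8)
Jw2 = (344, -176)
w2·Jw2 = 52·344 + (-8)·(-176) = 19296; w2·w2 = 52·52 + (-8)·(-8) = 2768
λ ≈ 19296/2768 = 6.9711

λ ≈ 6.9711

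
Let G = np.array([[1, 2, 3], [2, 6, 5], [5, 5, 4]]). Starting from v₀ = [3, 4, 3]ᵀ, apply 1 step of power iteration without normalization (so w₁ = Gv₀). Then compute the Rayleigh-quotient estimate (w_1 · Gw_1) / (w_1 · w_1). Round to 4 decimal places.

λ ≈ 11.5788

w1 = Gv₀ = (20, 45, 47)
Gw1 = (251, 545, 513)
w1·Gw1 = 20·251 + 45·545 + 47·513 = 53656; w1·w1 = 20·20 + 45·45 + 47·47 = 4634
λ ≈ 53656/4634 = 11.5788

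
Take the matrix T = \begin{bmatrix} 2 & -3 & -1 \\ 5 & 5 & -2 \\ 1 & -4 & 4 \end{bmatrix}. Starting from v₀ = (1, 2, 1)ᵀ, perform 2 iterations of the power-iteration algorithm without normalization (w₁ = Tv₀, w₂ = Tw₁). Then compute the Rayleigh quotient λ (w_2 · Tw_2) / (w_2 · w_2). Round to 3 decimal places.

5.412

w1 = Tv₀ = (2·1 + (-3)·2 + (-1)·1; 5·1 + 5·2 + (-2)·1; 1·1 + (-4)·2 + 4·1) = (-5, 13, -3)
w2 = Tw1 = (2·(-5) + (-3)·13 + (-1)·(-3); 5·(-5) + 5·13 + (-2)·(-3); 1·(-5) + (-4)·13 + 4·(-3)) = (-46, 46, -69)
Tw2 = (-161, 138, -506)
w2·Tw2 = (-46)·(-161) + 46·138 + (-69)·(-506) = 48668; w2·w2 = (-46)·(-46) + 46·46 + (-69)·(-69) = 8993
λ ≈ 48668/8993 = 5.412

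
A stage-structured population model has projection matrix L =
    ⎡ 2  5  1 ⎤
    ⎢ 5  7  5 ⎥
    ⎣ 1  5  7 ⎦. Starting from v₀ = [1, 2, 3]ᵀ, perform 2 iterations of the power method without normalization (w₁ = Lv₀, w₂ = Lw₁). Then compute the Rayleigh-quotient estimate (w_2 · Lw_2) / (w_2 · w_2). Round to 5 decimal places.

w1 = Lv₀ = (15, 34, 32)
w2 = Lw1 = (232, 473, 409)
Lw2 = (3238, 6516, 5460)
w2·Lw2 = 232·3238 + 473·6516 + 409·5460 = 6066424; w2·w2 = 232·232 + 473·473 + 409·409 = 444834
λ ≈ 6066424/444834 = 13.63750

13.63750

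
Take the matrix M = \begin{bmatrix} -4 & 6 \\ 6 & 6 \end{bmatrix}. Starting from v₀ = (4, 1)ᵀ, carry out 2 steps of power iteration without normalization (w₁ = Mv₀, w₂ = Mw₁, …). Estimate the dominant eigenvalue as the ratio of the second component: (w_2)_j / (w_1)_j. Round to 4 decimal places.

λ ≈ 4.0000

w1 = Mv₀ = (-10, 30)
w2 = Mw1 = (220, 120)
Ratio at component: 120 / 30 = 4.0000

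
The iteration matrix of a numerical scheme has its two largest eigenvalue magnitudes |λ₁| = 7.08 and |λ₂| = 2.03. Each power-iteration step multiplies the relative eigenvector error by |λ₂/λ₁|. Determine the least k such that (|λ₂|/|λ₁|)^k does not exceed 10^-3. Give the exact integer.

|λ₂/λ₁| = 2.03/7.08 = 0.28672
Need k ≥ ln(10^-3) / ln(0.28672) = -6.9078 / -1.2492 ≈ 5.530
Smallest integer k satisfying the bound: 6

6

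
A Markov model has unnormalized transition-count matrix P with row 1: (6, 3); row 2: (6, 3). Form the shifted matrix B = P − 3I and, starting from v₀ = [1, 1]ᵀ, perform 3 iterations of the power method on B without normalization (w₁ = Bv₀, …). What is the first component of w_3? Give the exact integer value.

B = P − 3I has rows (3, 3); (6, 0)
w1 = Bv₀ = (6, 6)
w2 = Bw1 = (36, 36)
w3 = Bw2 = (216, 216)
Requested component of w3: 216

216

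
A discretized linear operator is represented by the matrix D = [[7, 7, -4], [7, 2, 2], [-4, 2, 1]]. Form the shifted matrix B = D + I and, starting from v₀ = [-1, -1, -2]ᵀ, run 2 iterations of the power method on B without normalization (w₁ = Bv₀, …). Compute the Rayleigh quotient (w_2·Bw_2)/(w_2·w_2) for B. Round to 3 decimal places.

B = D + I has rows (8, 7, -4); (7, 3, 2); (-4, 2, 2)
w1 = Bv₀ = (8·(-1) + 7·(-1) + (-4)·(-2); 7·(-1) + 3·(-1) + 2·(-2); (-4)·(-1) + 2·(-1) + 2·(-2)) = (-7, -14, -2)
w2 = Bw1 = (8·(-7) + 7·(-14) + (-4)·(-2); 7·(-7) + 3·(-14) + 2·(-2); (-4)·(-7) + 2·(-14) + 2·(-2)) = (-146, -95, -4)
Bw2 = (-1817, -1315, 386)
w2·Bw2 = 388663; w2·w2 = 30357; μ ≈ 388663/30357 = 12.803

μ ≈ 12.803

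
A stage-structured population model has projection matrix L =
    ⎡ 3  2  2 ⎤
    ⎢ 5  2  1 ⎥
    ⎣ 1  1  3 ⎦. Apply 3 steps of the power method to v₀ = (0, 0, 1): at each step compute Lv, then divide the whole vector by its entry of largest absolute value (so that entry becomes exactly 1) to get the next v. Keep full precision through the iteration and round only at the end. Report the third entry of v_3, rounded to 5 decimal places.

0.58036

Lv0 = (2.000000, 1.000000, 3.000000); divide by 3.000000 → v1 = (0.666667, 0.333333, 1.000000)
Lv1 = (4.666667, 5.000000, 4.000000); divide by 5.000000 → v2 = (0.933333, 1.000000, 0.800000)
Lv2 = (6.400000, 7.466667, 4.333333); divide by 7.466667 → v3 = (0.857143, 1.000000, 0.580357)
Requested entry of v3: 65/112 = 0.58036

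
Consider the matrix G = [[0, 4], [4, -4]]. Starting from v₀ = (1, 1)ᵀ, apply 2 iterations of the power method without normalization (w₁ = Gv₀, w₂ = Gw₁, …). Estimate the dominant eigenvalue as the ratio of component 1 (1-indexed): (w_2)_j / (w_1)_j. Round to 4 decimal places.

λ ≈ 0.0000

w1 = Gv₀ = (4, 0)
w2 = Gw1 = (0, 16)
Ratio at component: 0 / 4 = 0.0000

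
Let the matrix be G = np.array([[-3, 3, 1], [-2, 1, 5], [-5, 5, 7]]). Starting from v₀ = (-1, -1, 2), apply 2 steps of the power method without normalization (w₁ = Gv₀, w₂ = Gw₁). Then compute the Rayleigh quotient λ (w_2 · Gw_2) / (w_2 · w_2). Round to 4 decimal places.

w1 = Gv₀ = ((-3)·(-1) + 3·(-1) + 1·2; (-2)·(-1) + 1·(-1) + 5·2; (-5)·(-1) + 5·(-1) + 7·2) = (2, 11, 14)
w2 = Gw1 = ((-3)·2 + 3·11 + 1·14; (-2)·2 + 1·11 + 5·14; (-5)·2 + 5·11 + 7·14) = (41, 77, 143)
Gw2 = (251, 710, 1181)
w2·Gw2 = 41·251 + 77·710 + 143·1181 = 233844; w2·w2 = 41·41 + 77·77 + 143·143 = 28059
λ ≈ 233844/28059 = 8.3340

λ ≈ 8.3340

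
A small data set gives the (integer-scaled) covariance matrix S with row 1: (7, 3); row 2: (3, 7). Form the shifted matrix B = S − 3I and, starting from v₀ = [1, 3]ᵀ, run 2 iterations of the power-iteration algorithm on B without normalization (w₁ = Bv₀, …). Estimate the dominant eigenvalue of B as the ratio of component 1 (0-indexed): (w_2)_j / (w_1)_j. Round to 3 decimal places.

B = S − 3I has rows (4, 3); (3, 4)
w1 = Bv₀ = (4·1 + 3·3; 3·1 + 4·3) = (13, 15)
w2 = Bw1 = (4·13 + 3·15; 3·13 + 4·15) = (97, 99)
Ratio: 99/15 = 6.600

μ ≈ 6.600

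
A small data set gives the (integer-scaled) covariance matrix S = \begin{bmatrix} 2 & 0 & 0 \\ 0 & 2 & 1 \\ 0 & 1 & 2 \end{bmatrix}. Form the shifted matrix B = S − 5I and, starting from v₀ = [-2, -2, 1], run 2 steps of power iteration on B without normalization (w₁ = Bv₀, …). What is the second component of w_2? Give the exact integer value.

-26

B = S − 5I has rows (-3, 0, 0); (0, -3, 1); (0, 1, -3)
w1 = Bv₀ = (6, 7, -5)
w2 = Bw1 = (-18, -26, 22)
Requested component of w2: -26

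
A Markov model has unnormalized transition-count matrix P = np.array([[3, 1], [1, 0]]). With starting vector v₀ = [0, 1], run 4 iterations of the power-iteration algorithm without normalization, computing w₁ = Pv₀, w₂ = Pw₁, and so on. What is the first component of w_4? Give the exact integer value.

33

w1 = Pv₀ = (1, 0)
w2 = Pw1 = (3, 1)
w3 = Pw2 = (10, 3)
w4 = Pw3 = (33, 10)
The requested component of w4 is 33.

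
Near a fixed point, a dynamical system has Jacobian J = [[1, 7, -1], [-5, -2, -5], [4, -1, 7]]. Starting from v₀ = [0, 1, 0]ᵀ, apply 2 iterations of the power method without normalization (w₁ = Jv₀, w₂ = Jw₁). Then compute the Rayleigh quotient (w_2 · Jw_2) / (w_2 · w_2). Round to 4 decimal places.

w1 = Jv₀ = (1·0 + 7·1 + (-1)·0; (-5)·0 + (-2)·1 + (-5)·0; 4·0 + (-1)·1 + 7·0) = (7, -2, -1)
w2 = Jw1 = (1·7 + 7·(-2) + (-1)·(-1); (-5)·7 + (-2)·(-2) + (-5)·(-1); 4·7 + (-1)·(-2) + 7·(-1)) = (-6, -26, 23)
Jw2 = (-211, -33, 163)
w2·Jw2 = (-6)·(-211) + (-26)·(-33) + 23·163 = 5873; w2·w2 = (-6)·(-6) + (-26)·(-26) + 23·23 = 1241
λ ≈ 5873/1241 = 4.7325

4.7325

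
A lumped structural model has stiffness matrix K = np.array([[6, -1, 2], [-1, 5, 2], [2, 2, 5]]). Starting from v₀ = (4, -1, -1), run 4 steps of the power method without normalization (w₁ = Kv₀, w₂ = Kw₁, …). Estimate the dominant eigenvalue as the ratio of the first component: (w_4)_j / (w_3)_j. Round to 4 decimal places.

7.0221

w1 = Kv₀ = (23, -11, 1)
w2 = Kw1 = (151, -76, 29)
w3 = Kw2 = (1040, -473, 295)
w4 = Kw3 = (7303, -2815, 2609)
Ratio at component: 7303 / 1040 = 7.0221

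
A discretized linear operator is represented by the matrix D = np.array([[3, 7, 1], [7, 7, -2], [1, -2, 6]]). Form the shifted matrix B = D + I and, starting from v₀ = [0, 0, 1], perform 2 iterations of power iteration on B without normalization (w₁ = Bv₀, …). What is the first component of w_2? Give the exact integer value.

B = D + I has rows (4, 7, 1); (7, 8, -2); (1, -2, 7)
w1 = Bv₀ = (4·0 + 7·0 + 1·1; 7·0 + 8·0 + (-2)·1; 1·0 + (-2)·0 + 7·1) = (1, -2, 7)
w2 = Bw1 = (4·1 + 7·(-2) + 1·7; 7·1 + 8·(-2) + (-2)·7; 1·1 + (-2)·(-2) + 7·7) = (-3, -23, 54)
Requested component of w2: -3

-3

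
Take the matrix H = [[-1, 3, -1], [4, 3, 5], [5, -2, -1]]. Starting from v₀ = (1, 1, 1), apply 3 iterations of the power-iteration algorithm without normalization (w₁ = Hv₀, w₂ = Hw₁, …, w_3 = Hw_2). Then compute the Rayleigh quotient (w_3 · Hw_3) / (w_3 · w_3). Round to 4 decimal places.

w1 = Hv₀ = ((-1)·1 + 3·1 + (-1)·1; 4·1 + 3·1 + 5·1; 5·1 + (-2)·1 + (-1)·1) = (1, 12, 2)
w2 = Hw1 = ((-1)·1 + 3·12 + (-1)·2; 4·1 + 3·12 + 5·2; 5·1 + (-2)·12 + (-1)·2) = (33, 50, -21)
w3 = Hw2 = (138, 177, 86)
Hw3 = (307, 1513, 250)
w3·Hw3 = 138·307 + 177·1513 + 86·250 = 331667; w3·w3 = 138·138 + 177·177 + 86·86 = 57769
λ ≈ 331667/57769 = 5.7413

5.7413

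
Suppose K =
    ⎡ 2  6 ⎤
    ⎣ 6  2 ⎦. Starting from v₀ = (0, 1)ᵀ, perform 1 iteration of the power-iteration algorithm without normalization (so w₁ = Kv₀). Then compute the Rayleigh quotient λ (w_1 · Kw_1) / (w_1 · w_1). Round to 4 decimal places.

w1 = Kv₀ = (6, 2)
Kw1 = (24, 40)
w1·Kw1 = 6·24 + 2·40 = 224; w1·w1 = 6·6 + 2·2 = 40
λ ≈ 224/40 = 5.6000

5.6000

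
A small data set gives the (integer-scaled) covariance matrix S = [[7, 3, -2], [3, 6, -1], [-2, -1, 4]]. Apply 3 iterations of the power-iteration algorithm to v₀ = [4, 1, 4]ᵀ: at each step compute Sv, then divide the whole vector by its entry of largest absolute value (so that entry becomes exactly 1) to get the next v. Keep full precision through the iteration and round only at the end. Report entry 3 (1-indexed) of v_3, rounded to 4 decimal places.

-0.3573

Sv0 = (23.00000, 14.00000, 7.00000); divide by 23.00000 → v1 = (1.00000, 0.60870, 0.30435)
Sv1 = (8.21739, 6.34783, -1.39130); divide by 8.21739 → v2 = (1.00000, 0.77249, -0.16931)
Sv2 = (9.65608, 7.80423, -3.44974); divide by 9.65608 → v3 = (1.00000, 0.80822, -0.35726)
Requested entry of v3: -652/1825 = -0.3573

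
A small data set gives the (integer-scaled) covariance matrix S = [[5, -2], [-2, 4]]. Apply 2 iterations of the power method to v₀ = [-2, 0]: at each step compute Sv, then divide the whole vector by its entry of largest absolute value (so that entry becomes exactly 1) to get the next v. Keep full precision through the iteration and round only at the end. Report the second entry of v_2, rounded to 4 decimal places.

-0.6207

Sv0 = (-10.00000, 4.00000); divide by -10.00000 → v1 = (1.00000, -0.40000)
Sv1 = (5.80000, -3.60000); divide by 5.80000 → v2 = (1.00000, -0.62069)
Requested entry of v2: 36/-58 = -0.6207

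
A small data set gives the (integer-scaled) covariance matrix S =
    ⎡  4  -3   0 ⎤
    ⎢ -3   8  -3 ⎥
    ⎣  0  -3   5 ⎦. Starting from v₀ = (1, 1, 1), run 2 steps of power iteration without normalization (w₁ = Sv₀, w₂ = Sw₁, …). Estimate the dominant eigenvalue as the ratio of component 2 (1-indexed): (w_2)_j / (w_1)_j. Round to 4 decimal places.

w1 = Sv₀ = (1, 2, 2)
w2 = Sw1 = (-2, 7, 4)
Ratio at component: 7 / 2 = 3.5000

λ ≈ 3.5000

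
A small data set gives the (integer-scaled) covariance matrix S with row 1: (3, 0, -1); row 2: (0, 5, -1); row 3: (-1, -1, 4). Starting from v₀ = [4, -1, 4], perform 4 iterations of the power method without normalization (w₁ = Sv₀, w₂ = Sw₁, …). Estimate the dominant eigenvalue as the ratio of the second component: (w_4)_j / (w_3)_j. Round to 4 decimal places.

w1 = Sv₀ = (3·4 + 0·(-1) + (-1)·4; 0·4 + 5·(-1) + (-1)·4; (-1)·4 + (-1)·(-1) + 4·4) = (8, -9, 13)
w2 = Sw1 = (3·8 + 0·(-9) + (-1)·13; 0·8 + 5·(-9) + (-1)·13; (-1)·8 + (-1)·(-9) + 4·13) = (11, -58, 53)
w3 = Sw2 = (-20, -343, 259)
w4 = Sw3 = (-319, -1974, 1399)
Ratio at component: -1974 / -343 = 5.7551

λ ≈ 5.7551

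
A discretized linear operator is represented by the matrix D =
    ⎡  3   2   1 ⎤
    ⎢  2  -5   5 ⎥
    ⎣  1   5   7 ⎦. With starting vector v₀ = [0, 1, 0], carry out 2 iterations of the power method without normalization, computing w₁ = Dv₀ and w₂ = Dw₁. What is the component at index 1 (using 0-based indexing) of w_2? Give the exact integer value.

54

w1 = Dv₀ = (2, -5, 5)
w2 = Dw1 = (1, 54, 12)
The requested component of w2 is 54.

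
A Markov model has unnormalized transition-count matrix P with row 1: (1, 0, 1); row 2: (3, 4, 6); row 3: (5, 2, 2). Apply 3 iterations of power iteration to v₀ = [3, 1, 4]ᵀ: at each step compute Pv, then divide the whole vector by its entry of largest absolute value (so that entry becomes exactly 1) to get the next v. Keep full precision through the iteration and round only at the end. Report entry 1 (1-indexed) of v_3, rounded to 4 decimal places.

0.0821

Pv0 = (7.00000, 37.00000, 25.00000); divide by 37.00000 → v1 = (0.18919, 1.00000, 0.67568)
Pv1 = (0.86486, 8.62162, 4.29730); divide by 8.62162 → v2 = (0.10031, 1.00000, 0.49843)
Pv2 = (0.59875, 7.29154, 3.49843); divide by 7.29154 → v3 = (0.08212, 1.00000, 0.47979)
Requested entry of v3: 191/2326 = 0.0821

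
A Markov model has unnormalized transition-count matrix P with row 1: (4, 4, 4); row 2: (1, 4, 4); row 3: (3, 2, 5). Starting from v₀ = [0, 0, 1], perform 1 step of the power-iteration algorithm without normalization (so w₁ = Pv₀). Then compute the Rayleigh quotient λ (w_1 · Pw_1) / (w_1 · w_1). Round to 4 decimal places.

w1 = Pv₀ = (4·0 + 4·0 + 4·1; 1·0 + 4·0 + 4·1; 3·0 + 2·0 + 5·1) = (4, 4, 5)
Pw1 = (52, 40, 45)
w1·Pw1 = 4·52 + 4·40 + 5·45 = 593; w1·w1 = 4·4 + 4·4 + 5·5 = 57
λ ≈ 593/57 = 10.4035

λ ≈ 10.4035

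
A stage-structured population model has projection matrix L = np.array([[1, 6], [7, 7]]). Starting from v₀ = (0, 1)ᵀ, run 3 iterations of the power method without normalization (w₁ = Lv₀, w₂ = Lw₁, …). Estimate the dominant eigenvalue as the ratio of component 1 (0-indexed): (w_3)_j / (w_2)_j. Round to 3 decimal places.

λ ≈ 10.692

w1 = Lv₀ = (6, 7)
w2 = Lw1 = (48, 91)
w3 = Lw2 = (594, 973)
Ratio at component: 973 / 91 = 10.692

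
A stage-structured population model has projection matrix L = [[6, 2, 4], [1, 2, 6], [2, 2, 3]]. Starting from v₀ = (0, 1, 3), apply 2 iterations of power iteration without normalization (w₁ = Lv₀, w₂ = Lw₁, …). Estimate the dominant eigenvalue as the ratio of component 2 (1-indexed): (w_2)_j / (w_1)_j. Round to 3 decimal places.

λ ≈ 6.000

w1 = Lv₀ = (6·0 + 2·1 + 4·3; 1·0 + 2·1 + 6·3; 2·0 + 2·1 + 3·3) = (14, 20, 11)
w2 = Lw1 = (6·14 + 2·20 + 4·11; 1·14 + 2·20 + 6·11; 2·14 + 2·20 + 3·11) = (168, 120, 101)
Ratio at component: 120 / 20 = 6.000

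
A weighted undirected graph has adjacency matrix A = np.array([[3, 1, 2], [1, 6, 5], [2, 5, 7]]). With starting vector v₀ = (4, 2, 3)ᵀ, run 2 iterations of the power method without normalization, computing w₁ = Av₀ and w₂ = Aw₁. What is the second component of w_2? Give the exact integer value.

w1 = Av₀ = (3·4 + 1·2 + 2·3; 1·4 + 6·2 + 5·3; 2·4 + 5·2 + 7·3) = (20, 31, 39)
w2 = Aw1 = (3·20 + 1·31 + 2·39; 1·20 + 6·31 + 5·39; 2·20 + 5·31 + 7·39) = (169, 401, 468)
The requested component of w2 is 401.

401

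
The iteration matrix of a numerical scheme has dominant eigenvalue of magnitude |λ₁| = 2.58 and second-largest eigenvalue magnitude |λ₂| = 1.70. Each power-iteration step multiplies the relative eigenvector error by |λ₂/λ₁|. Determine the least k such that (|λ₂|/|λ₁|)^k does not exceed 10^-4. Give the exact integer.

23

|λ₂/λ₁| = 1.70/2.58 = 0.65891
Need k ≥ ln(10^-4) / ln(0.65891) = -9.2103 / -0.4172 ≈ 22.079
Smallest integer k satisfying the bound: 23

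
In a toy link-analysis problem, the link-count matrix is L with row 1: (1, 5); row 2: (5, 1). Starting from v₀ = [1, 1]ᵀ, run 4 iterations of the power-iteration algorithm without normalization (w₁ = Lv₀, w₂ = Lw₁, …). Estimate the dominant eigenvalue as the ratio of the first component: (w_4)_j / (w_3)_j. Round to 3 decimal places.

w1 = Lv₀ = (1·1 + 5·1; 5·1 + 1·1) = (6, 6)
w2 = Lw1 = (1·6 + 5·6; 5·6 + 1·6) = (36, 36)
w3 = Lw2 = (216, 216)
w4 = Lw3 = (1296, 1296)
Ratio at component: 1296 / 216 = 6.000

6.000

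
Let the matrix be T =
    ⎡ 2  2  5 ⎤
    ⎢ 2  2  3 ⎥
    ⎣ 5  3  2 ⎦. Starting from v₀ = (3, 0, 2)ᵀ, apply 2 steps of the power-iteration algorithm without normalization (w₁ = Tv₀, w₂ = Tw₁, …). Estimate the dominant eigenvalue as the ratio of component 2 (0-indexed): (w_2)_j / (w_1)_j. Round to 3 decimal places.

λ ≈ 8.105

w1 = Tv₀ = (16, 12, 19)
w2 = Tw1 = (151, 113, 154)
Ratio at component: 154 / 19 = 8.105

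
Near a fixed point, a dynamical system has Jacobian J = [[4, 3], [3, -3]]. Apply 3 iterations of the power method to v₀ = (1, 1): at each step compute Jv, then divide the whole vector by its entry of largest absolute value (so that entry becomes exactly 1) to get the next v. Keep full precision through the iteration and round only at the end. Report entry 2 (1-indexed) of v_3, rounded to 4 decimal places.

0.1200

Jv0 = (7.00000, 0.00000); divide by 7.00000 → v1 = (1.00000, 0.00000)
Jv1 = (4.00000, 3.00000); divide by 4.00000 → v2 = (1.00000, 0.75000)
Jv2 = (6.25000, 0.75000); divide by 6.25000 → v3 = (1.00000, 0.12000)
Requested entry of v3: 21/175 = 0.1200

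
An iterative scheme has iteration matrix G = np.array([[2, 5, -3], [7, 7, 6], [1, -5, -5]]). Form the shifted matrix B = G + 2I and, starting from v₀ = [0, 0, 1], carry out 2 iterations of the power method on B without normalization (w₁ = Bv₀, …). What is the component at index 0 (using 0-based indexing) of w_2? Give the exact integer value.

27

B = G + 2I has rows (4, 5, -3); (7, 9, 6); (1, -5, -3)
w1 = Bv₀ = (4·0 + 5·0 + (-3)·1; 7·0 + 9·0 + 6·1; 1·0 + (-5)·0 + (-3)·1) = (-3, 6, -3)
w2 = Bw1 = (4·(-3) + 5·6 + (-3)·(-3); 7·(-3) + 9·6 + 6·(-3); 1·(-3) + (-5)·6 + (-3)·(-3)) = (27, 15, -24)
Requested component of w2: 27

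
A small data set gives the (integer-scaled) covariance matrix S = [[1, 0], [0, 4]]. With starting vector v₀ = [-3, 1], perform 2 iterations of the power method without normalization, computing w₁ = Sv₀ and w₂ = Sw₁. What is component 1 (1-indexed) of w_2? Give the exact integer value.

-3

w1 = Sv₀ = (1·(-3) + 0·1; 0·(-3) + 4·1) = (-3, 4)
w2 = Sw1 = (1·(-3) + 0·4; 0·(-3) + 4·4) = (-3, 16)
The requested component of w2 is -3.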